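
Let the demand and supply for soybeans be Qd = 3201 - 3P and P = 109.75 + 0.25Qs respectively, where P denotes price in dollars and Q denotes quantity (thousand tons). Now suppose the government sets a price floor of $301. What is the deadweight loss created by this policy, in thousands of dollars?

0

Rearranging supply gives Qs = 4P - 439. Without the control the market clears where 3201 - 3P = 4P - 439, i.e. P* = 520 and Q* = 1641.
The floor of 301 is below the equilibrium price 520, so it is not binding; the market clears at P* = 520, Q* = 1641.
Since the control does not bind, no trades are prevented and deadweight loss is zero.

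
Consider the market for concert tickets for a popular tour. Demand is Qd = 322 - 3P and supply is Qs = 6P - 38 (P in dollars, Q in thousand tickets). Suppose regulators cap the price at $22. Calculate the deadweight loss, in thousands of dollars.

2916

Equilibrium: 322 - 3P = 6P - 38, so 360 = 9P and P* = 40, Q* = 202.
The ceiling of 22 is below the equilibrium price 40, so it binds.
At P = 22: Qd = 322 - 3·22 = 256 and Qs = 6·22 - 38 = 94.
Quantity traded falls to 94. At Q = 94 the demand price is (322 - 94)/3 = 76 and the supply price is (38 + 94)/6 = 22.
Deadweight loss = ½ · (76 - 22) · (202 - 94) = ½ · 54 · 108 = 2916.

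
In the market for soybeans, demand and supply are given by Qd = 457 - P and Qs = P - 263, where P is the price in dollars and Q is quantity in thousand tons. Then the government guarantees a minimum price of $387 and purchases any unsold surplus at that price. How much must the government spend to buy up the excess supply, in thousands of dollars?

Setting quantity demanded equal to quantity supplied, 457 - P = P - 263, gives P* = 360 and Q* = 97.
Since 387 > 360, the floor is binding.
At P = 387: Qd = 457 - 387 = 70 and Qs = 387 - 263 = 124.
Surplus = Qs - Qd = 54.
Government expenditure = surplus × support price = 54 × 387 = 20898.

20898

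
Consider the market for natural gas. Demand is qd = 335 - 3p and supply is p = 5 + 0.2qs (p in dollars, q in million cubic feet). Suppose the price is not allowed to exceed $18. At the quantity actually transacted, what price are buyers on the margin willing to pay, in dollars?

90

Rearranging supply gives qs = 5p - 25. Equilibrium: 335 - 3p = 5p - 25, so 360 = 8p and p* = 45, q* = 200.
Because the ceiling (18) lies below the market-clearing price, it is binding.
At p = 18: qd = 335 - 3·18 = 281 and qs = 5·18 - 25 = 65.
Only 65 units reach the market. On the demand curve, the marginal buyer's willingness to pay at q = 65 is (335 - 65)/3 = 90.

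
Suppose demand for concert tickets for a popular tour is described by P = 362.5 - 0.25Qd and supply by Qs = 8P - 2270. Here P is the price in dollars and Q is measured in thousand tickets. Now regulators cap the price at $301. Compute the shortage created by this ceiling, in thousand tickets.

Rearranging demand gives Qd = 1450 - 4P. In a free market, 1450 - 4P = 8P - 2270 gives the equilibrium P* = 310, Q* = 210.
Because the ceiling (301) lies below the market-clearing price, it is binding.
At P = 301: Qd = 1450 - 4·301 = 246 and Qs = 8·301 - 2270 = 138.
Shortage = Qd - Qs = 246 - 138 = 108.

108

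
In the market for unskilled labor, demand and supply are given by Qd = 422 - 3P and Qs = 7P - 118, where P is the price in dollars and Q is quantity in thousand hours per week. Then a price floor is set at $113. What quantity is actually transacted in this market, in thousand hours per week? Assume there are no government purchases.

83

Equilibrium: 422 - 3P = 7P - 118, so 540 = 10P and P* = 54, Q* = 260.
Since 113 > 54, the floor is binding.
At P = 113: Qd = 422 - 3·113 = 83 and Qs = 7·113 - 118 = 673.
The quantity actually transacted is the short side, demand: 83.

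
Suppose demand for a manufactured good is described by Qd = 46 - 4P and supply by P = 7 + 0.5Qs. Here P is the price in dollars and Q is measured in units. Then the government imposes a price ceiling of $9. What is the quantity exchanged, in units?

4

Rearranging supply gives Qs = 2P - 14. Without the control the market clears where 46 - 4P = 2P - 14, i.e. P* = 10 and Q* = 6.
The ceiling of 9 is below the equilibrium price 10, so it binds.
At P = 9: Qd = 46 - 4·9 = 10 and Qs = 2·9 - 14 = 4.
The quantity actually transacted is the short side, supply: 4.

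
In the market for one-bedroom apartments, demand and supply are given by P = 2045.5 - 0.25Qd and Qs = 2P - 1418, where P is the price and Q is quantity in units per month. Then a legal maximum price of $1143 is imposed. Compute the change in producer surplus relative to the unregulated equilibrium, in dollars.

-605525

Rearranging demand gives Qd = 8182 - 4P. Setting quantity demanded equal to quantity supplied, 8182 - 4P = 2P - 1418, gives P* = 1600 and Q* = 1782.
Since 1143 < 1600, the ceiling is binding.
At P = 1143: Qd = 8182 - 4·1143 = 3610 and Qs = 2·1143 - 1418 = 868.
Producer surplus without the control is ½ · (1600 - 709) · 1782 = 793881.
With the ceiling, producers sell 868 units at 1143, so PS = ½ · (1143 - 709) · 868 = 188356.
Change in producer surplus = 188356 - 793881 = -605525.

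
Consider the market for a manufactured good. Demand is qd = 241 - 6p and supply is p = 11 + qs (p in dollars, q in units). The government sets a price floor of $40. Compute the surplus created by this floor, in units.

28

Rearranging supply gives qs = p - 11. Setting quantity demanded equal to quantity supplied, 241 - 6p = p - 11, gives p* = 36 and q* = 25.
Because the floor (40) lies above the market-clearing price, it is binding.
At p = 40: qd = 241 - 6·40 = 1 and qs = 40 - 11 = 29.
Surplus = qs - qd = 29 - 1 = 28.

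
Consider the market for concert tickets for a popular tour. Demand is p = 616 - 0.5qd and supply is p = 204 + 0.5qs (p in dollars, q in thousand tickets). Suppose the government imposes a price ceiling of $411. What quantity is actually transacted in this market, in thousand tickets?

412

Rearranging demand gives qd = 1232 - 2p; rearranging supply gives qs = 2p - 408. Setting quantity demanded equal to quantity supplied, 1232 - 2p = 2p - 408, gives p* = 410 and q* = 412.
Since 411 is above p* = 410, the ceiling does not bind and the free-market outcome prevails.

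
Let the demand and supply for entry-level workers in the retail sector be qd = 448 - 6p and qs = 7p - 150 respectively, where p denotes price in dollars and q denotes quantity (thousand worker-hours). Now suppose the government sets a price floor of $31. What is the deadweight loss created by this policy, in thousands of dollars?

Without the control the market clears where 448 - 6p = 7p - 150, i.e. p* = 46 and q* = 172.
Since 31 is below p* = 46, the floor does not bind and the free-market outcome prevails.
Since the control does not bind, no trades are prevented and deadweight loss is zero.

0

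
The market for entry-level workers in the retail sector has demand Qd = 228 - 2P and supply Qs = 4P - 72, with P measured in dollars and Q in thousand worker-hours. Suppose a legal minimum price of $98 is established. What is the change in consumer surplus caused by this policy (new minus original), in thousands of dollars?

-3840

Setting quantity demanded equal to quantity supplied, 228 - 2P = 4P - 72, gives P* = 50 and Q* = 128.
Because the floor (98) lies above the market-clearing price, it is binding.
At P = 98: Qd = 228 - 2·98 = 32 and Qs = 4·98 - 72 = 320.
Consumer surplus without the control is ½ · (114 - 50) · 128 = 4096.
With the floor, consumers buy 32 units at 98, so CS = ½ · (114 - 98) · 32 = 256.
Change in consumer surplus = 256 - 4096 = -3840.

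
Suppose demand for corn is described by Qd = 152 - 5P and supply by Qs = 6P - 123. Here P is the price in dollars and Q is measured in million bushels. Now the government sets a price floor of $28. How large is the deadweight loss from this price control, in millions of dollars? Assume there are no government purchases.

Without the control the market clears where 152 - 5P = 6P - 123, i.e. P* = 25 and Q* = 27.
Because the floor (28) lies above the market-clearing price, it is binding.
At P = 28: Qd = 152 - 5·28 = 12 and Qs = 6·28 - 123 = 45.
Quantity traded falls to 12. At Q = 12 the demand price is (152 - 12)/5 = 28 and the supply price is (123 + 12)/6 = 22.5.
Deadweight loss = ½ · (28 - 22.5) · (27 - 12) = ½ · 5.5 · 15 = 41.25.

41.25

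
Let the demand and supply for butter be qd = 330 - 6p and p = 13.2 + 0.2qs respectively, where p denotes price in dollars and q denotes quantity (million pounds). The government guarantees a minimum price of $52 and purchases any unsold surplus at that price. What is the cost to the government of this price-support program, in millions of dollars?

9152

Rearranging supply gives qs = 5p - 66. Setting quantity demanded equal to quantity supplied, 330 - 6p = 5p - 66, gives p* = 36 and q* = 114.
Because the floor (52) lies above the market-clearing price, it is binding.
At p = 52: qd = 330 - 6·52 = 18 and qs = 5·52 - 66 = 194.
Surplus = qs - qd = 176.
Government expenditure = surplus × support price = 176 × 52 = 9152.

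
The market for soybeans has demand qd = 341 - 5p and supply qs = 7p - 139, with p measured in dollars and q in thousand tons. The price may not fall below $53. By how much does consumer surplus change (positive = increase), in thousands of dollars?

Setting quantity demanded equal to quantity supplied, 341 - 5p = 7p - 139, gives p* = 40 and q* = 141.
Since 53 > 40, the floor is binding.
At p = 53: qd = 341 - 5·53 = 76 and qs = 7·53 - 139 = 232.
Consumer surplus without the control is ½ · (68.2 - 40) · 141 = 1988.1.
With the floor, consumers buy 76 units at 53, so CS = ½ · (68.2 - 53) · 76 = 577.6.
Change in consumer surplus = 577.6 - 1988.1 = -1410.5.

-1410.5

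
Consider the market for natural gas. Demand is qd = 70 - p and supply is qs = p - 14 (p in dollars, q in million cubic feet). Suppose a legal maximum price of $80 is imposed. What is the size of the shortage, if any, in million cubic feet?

0

Without the control the market clears where 70 - p = p - 14, i.e. p* = 42 and q* = 28.
The ceiling of 80 is above the equilibrium price 42, so it is not binding; the market clears at p* = 42, q* = 28.
Since the control does not bind, there is no shortage.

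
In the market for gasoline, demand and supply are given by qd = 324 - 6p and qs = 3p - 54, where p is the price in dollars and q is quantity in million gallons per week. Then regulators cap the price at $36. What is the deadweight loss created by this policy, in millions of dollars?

81

Without the control the market clears where 324 - 6p = 3p - 54, i.e. p* = 42 and q* = 72.
Because the ceiling (36) lies below the market-clearing price, it is binding.
At p = 36: qd = 324 - 6·36 = 108 and qs = 3·36 - 54 = 54.
Quantity traded falls to 54. At q = 54 the demand price is (324 - 54)/6 = 45 and the supply price is (54 + 54)/3 = 36.
Deadweight loss = ½ · (45 - 36) · (72 - 54) = ½ · 9 · 18 = 81.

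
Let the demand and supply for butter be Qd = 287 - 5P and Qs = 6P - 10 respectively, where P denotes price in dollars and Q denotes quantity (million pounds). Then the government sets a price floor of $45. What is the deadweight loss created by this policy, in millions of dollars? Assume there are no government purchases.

1485

Setting quantity demanded equal to quantity supplied, 287 - 5P = 6P - 10, gives P* = 27 and Q* = 152.
Because the floor (45) lies above the market-clearing price, it is binding.
At P = 45: Qd = 287 - 5·45 = 62 and Qs = 6·45 - 10 = 260.
Quantity traded falls to 62. At Q = 62 the demand price is (287 - 62)/5 = 45 and the supply price is (10 + 62)/6 = 12.
Deadweight loss = ½ · (45 - 12) · (152 - 62) = ½ · 33 · 90 = 1485.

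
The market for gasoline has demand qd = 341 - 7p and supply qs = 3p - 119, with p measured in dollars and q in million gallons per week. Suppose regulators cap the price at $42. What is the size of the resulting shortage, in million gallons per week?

40

Equilibrium: 341 - 7p = 3p - 119, so 460 = 10p and p* = 46, q* = 19.
The ceiling of 42 is below the equilibrium price 46, so it binds.
At p = 42: qd = 341 - 7·42 = 47 and qs = 3·42 - 119 = 7.
Shortage = qd - qs = 47 - 7 = 40.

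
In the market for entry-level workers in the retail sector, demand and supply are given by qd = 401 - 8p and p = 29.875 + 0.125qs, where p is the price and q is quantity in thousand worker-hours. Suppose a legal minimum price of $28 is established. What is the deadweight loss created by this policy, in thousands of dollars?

0

Rearranging supply gives qs = 8p - 239. Without the control the market clears where 401 - 8p = 8p - 239, i.e. p* = 40 and q* = 81.
Since 28 is below p* = 40, the floor does not bind and the free-market outcome prevails.
Since the control does not bind, no trades are prevented and deadweight loss is zero.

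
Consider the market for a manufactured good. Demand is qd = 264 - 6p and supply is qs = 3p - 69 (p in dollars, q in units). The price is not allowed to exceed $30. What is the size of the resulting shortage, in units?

Equilibrium: 264 - 6p = 3p - 69, so 333 = 9p and p* = 37, q* = 42.
Since 30 < 37, the ceiling is binding.
At p = 30: qd = 264 - 6·30 = 84 and qs = 3·30 - 69 = 21.
Shortage = qd - qs = 84 - 21 = 63.

63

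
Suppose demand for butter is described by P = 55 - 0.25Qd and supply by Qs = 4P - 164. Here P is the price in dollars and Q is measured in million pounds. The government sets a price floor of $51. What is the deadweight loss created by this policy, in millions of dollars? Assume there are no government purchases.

Rearranging demand gives Qd = 220 - 4P. Without the control the market clears where 220 - 4P = 4P - 164, i.e. P* = 48 and Q* = 28.
The floor of 51 is above the equilibrium price 48, so it binds.
At P = 51: Qd = 220 - 4·51 = 16 and Qs = 4·51 - 164 = 40.
Quantity traded falls to 16. At Q = 16 the demand price is (220 - 16)/4 = 51 and the supply price is (164 + 16)/4 = 45.
Deadweight loss = ½ · (51 - 45) · (28 - 16) = ½ · 6 · 12 = 36.

36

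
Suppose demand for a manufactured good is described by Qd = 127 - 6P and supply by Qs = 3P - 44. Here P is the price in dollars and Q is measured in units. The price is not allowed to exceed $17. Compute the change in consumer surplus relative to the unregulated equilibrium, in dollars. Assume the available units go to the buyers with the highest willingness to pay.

11

Without the control the market clears where 127 - 6P = 3P - 44, i.e. P* = 19 and Q* = 13.
Because the ceiling (17) lies below the market-clearing price, it is binding.
At P = 17: Qd = 127 - 6·17 = 25 and Qs = 3·17 - 44 = 7.
Consumer surplus without the control is ½ · (127/6 - 19) · 13 = 169/12.
With the ceiling, 7 units are sold at 17 (assume they go to the highest-value buyers). The demand price at Q = 7 is 20, so CS = ½ · [(127/6 - 17) + (20 - 17)] · 7 = 301/12.
Change in consumer surplus = 301/12 - 169/12 = 11.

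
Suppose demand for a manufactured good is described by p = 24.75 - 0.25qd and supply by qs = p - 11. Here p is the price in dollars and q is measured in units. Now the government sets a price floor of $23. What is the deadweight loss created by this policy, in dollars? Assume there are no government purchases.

10

Rearranging demand gives qd = 99 - 4p. In a free market, 99 - 4p = p - 11 gives the equilibrium p* = 22, q* = 11.
The floor of 23 is above the equilibrium price 22, so it binds.
At p = 23: qd = 99 - 4·23 = 7 and qs = 23 - 11 = 12.
Quantity traded falls to 7. At q = 7 the demand price is (99 - 7)/4 = 23 and the supply price is 11 + 7 = 18.
Deadweight loss = ½ · (23 - 18) · (11 - 7) = ½ · 5 · 4 = 10.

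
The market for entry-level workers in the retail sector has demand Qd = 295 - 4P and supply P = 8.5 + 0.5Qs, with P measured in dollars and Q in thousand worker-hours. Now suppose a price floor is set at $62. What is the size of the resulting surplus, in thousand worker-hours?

60

Rearranging supply gives Qs = 2P - 17. Equilibrium: 295 - 4P = 2P - 17, so 312 = 6P and P* = 52, Q* = 87.
Because the floor (62) lies above the market-clearing price, it is binding.
At P = 62: Qd = 295 - 4·62 = 47 and Qs = 2·62 - 17 = 107.
Surplus = Qs - Qd = 107 - 47 = 60.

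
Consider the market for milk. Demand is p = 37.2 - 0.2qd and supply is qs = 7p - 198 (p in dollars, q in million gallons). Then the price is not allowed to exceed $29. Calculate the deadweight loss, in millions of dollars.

Rearranging demand gives qd = 186 - 5p. Without the control the market clears where 186 - 5p = 7p - 198, i.e. p* = 32 and q* = 26.
The ceiling of 29 is below the equilibrium price 32, so it binds.
At p = 29: qd = 186 - 5·29 = 41 and qs = 7·29 - 198 = 5.
Quantity traded falls to 5. At q = 5 the demand price is (186 - 5)/5 = 36.2 and the supply price is (198 + 5)/7 = 29.
Deadweight loss = ½ · (36.2 - 29) · (26 - 5) = ½ · 7.2 · 21 = 75.6.

75.6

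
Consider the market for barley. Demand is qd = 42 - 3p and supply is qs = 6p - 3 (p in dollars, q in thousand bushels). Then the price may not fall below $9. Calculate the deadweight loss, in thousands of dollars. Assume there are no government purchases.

Setting quantity demanded equal to quantity supplied, 42 - 3p = 6p - 3, gives p* = 5 and q* = 27.
The floor of 9 is above the equilibrium price 5, so it binds.
At p = 9: qd = 42 - 3·9 = 15 and qs = 6·9 - 3 = 51.
Quantity traded falls to 15. At q = 15 the demand price is (42 - 15)/3 = 9 and the supply price is (3 + 15)/6 = 3.
Deadweight loss = ½ · (9 - 3) · (27 - 15) = ½ · 6 · 12 = 36.

36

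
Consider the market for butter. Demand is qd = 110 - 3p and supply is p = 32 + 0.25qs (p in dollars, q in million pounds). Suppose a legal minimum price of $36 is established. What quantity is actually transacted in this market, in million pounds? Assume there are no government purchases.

2

Rearranging supply gives qs = 4p - 128. Without the control the market clears where 110 - 3p = 4p - 128, i.e. p* = 34 and q* = 8.
Because the floor (36) lies above the market-clearing price, it is binding.
At p = 36: qd = 110 - 3·36 = 2 and qs = 4·36 - 128 = 16.
The quantity actually transacted is the short side, demand: 2.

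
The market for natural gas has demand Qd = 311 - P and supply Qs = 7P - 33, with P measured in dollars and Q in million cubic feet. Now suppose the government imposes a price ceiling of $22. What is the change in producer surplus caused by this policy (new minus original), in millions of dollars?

Without the control the market clears where 311 - P = 7P - 33, i.e. P* = 43 and Q* = 268.
Since 22 < 43, the ceiling is binding.
At P = 22: Qd = 311 - 22 = 289 and Qs = 7·22 - 33 = 121.
Producer surplus without the control is ½ · (43 - 33/7) · 268 = 35912/7.
With the ceiling, producers sell 121 units at 22, so PS = ½ · (22 - 33/7) · 121 = 14641/14.
Change in producer surplus = 14641/14 - 35912/7 = -4084.5.

-4084.5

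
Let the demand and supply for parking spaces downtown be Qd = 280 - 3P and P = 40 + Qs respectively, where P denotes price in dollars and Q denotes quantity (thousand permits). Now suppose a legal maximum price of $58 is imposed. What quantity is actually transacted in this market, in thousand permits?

18

Rearranging supply gives Qs = P - 40. Equilibrium: 280 - 3P = P - 40, so 320 = 4P and P* = 80, Q* = 40.
Since 58 < 80, the ceiling is binding.
At P = 58: Qd = 280 - 3·58 = 106 and Qs = 58 - 40 = 18.
The quantity actually transacted is the short side, supply: 18.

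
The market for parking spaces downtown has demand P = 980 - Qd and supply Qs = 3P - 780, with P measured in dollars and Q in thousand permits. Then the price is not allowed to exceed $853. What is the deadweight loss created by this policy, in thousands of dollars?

0

Rearranging demand gives Qd = 980 - P. Setting quantity demanded equal to quantity supplied, 980 - P = 3P - 780, gives P* = 440 and Q* = 540.
The ceiling of 853 is above the equilibrium price 440, so it is not binding; the market clears at P* = 440, Q* = 540.
Since the control does not bind, no trades are prevented and deadweight loss is zero.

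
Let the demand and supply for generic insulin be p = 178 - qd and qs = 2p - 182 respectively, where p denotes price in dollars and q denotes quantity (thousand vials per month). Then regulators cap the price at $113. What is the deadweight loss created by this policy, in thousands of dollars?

147

Rearranging demand gives qd = 178 - p. Setting quantity demanded equal to quantity supplied, 178 - p = 2p - 182, gives p* = 120 and q* = 58.
Since 113 < 120, the ceiling is binding.
At p = 113: qd = 178 - 113 = 65 and qs = 2·113 - 182 = 44.
Quantity traded falls to 44. At q = 44 the demand price is 178 - 44 = 134 and the supply price is (182 + 44)/2 = 113.
Deadweight loss = ½ · (134 - 113) · (58 - 44) = ½ · 21 · 14 = 147.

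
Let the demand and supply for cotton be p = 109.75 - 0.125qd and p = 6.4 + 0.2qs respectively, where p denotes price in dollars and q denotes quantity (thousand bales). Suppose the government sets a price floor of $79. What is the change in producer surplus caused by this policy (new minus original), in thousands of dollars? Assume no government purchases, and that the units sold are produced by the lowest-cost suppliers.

Rearranging demand gives qd = 878 - 8p; rearranging supply gives qs = 5p - 32. Setting quantity demanded equal to quantity supplied, 878 - 8p = 5p - 32, gives p* = 70 and q* = 318.
Since 79 > 70, the floor is binding.
At p = 79: qd = 878 - 8·79 = 246 and qs = 5·79 - 32 = 363.
Producer surplus without the control is ½ · (70 - 6.4) · 318 = 10112.4.
With the floor, 246 units are sold at 79. The supply price at q = 246 is 55.6, so PS = ½ · [(79 - 6.4) + (79 - 55.6)] · 246 = 11808.
Change in producer surplus = 11808 - 10112.4 = 1695.6.

1695.6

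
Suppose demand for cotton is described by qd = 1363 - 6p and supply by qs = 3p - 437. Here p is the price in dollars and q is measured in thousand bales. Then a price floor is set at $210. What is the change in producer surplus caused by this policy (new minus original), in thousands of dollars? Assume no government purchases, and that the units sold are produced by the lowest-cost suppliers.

430

Equilibrium: 1363 - 6p = 3p - 437, so 1800 = 9p and p* = 200, q* = 163.
Since 210 > 200, the floor is binding.
At p = 210: qd = 1363 - 6·210 = 103 and qs = 3·210 - 437 = 193.
Producer surplus without the control is ½ · (200 - 437/3) · 163 = 26569/6.
With the floor, 103 units are sold at 210. The supply price at q = 103 is 180, so PS = ½ · [(210 - 437/3) + (210 - 180)] · 103 = 29149/6.
Change in producer surplus = 29149/6 - 26569/6 = 430.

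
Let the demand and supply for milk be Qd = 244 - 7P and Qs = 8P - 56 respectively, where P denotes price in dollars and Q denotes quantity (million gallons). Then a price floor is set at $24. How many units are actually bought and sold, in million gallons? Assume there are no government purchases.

Equilibrium: 244 - 7P = 8P - 56, so 300 = 15P and P* = 20, Q* = 104.
Because the floor (24) lies above the market-clearing price, it is binding.
At P = 24: Qd = 244 - 7·24 = 76 and Qs = 8·24 - 56 = 136.
The quantity actually transacted is the short side, demand: 76.

76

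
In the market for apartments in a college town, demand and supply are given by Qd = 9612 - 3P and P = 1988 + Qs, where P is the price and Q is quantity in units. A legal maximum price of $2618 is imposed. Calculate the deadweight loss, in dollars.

Rearranging supply gives Qs = P - 1988. In a free market, 9612 - 3P = P - 1988 gives the equilibrium P* = 2900, Q* = 912.
The ceiling of 2618 is below the equilibrium price 2900, so it binds.
At P = 2618: Qd = 9612 - 3·2618 = 1758 and Qs = 2618 - 1988 = 630.
Quantity traded falls to 630. At Q = 630 the demand price is (9612 - 630)/3 = 2994 and the supply price is 1988 + 630 = 2618.
Deadweight loss = ½ · (2994 - 2618) · (912 - 630) = ½ · 376 · 282 = 53016.

53016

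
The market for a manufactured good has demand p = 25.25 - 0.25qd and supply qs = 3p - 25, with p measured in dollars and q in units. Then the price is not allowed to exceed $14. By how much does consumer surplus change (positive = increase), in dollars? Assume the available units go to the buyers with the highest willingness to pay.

Rearranging demand gives qd = 101 - 4p. Without the control the market clears where 101 - 4p = 3p - 25, i.e. p* = 18 and q* = 29.
The ceiling of 14 is below the equilibrium price 18, so it binds.
At p = 14: qd = 101 - 4·14 = 45 and qs = 3·14 - 25 = 17.
Consumer surplus without the control is ½ · (25.25 - 18) · 29 = 105.125.
With the ceiling, 17 units are sold at 14 (assume they go to the highest-value buyers). The demand price at q = 17 is 21, so CS = ½ · [(25.25 - 14) + (21 - 14)] · 17 = 155.125.
Change in consumer surplus = 155.125 - 105.125 = 50.

50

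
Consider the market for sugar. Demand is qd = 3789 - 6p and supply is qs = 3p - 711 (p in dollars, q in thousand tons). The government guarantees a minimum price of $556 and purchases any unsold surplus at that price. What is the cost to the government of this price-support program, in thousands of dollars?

280224

Without the control the market clears where 3789 - 6p = 3p - 711, i.e. p* = 500 and q* = 789.
Because the floor (556) lies above the market-clearing price, it is binding.
At p = 556: qd = 3789 - 6·556 = 453 and qs = 3·556 - 711 = 957.
Surplus = qs - qd = 504.
Government expenditure = surplus × support price = 504 × 556 = 280224.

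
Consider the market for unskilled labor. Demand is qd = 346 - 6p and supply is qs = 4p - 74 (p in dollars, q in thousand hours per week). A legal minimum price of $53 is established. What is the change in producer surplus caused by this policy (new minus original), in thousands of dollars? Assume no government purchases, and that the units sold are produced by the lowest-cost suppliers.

-236.5

In a free market, 346 - 6p = 4p - 74 gives the equilibrium p* = 42, q* = 94.
Since 53 > 42, the floor is binding.
At p = 53: qd = 346 - 6·53 = 28 and qs = 4·53 - 74 = 138.
Producer surplus without the control is ½ · (42 - 18.5) · 94 = 1104.5.
With the floor, 28 units are sold at 53. The supply price at q = 28 is 25.5, so PS = ½ · [(53 - 18.5) + (53 - 25.5)] · 28 = 868.
Change in producer surplus = 868 - 1104.5 = -236.5.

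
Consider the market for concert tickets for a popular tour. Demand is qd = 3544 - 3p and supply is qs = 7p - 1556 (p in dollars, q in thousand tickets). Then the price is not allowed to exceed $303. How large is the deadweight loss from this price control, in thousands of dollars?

499905

In a free market, 3544 - 3p = 7p - 1556 gives the equilibrium p* = 510, q* = 2014.
Because the ceiling (303) lies below the market-clearing price, it is binding.
At p = 303: qd = 3544 - 3·303 = 2635 and qs = 7·303 - 1556 = 565.
Quantity traded falls to 565. At q = 565 the demand price is (3544 - 565)/3 = 993 and the supply price is (1556 + 565)/7 = 303.
Deadweight loss = ½ · (993 - 303) · (2014 - 565) = ½ · 690 · 1449 = 499905.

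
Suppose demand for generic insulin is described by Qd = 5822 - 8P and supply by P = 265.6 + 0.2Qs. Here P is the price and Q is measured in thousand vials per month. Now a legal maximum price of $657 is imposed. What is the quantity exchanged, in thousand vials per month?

1422

Rearranging supply gives Qs = 5P - 1328. Without the control the market clears where 5822 - 8P = 5P - 1328, i.e. P* = 550 and Q* = 1422.
The ceiling of 657 is above the equilibrium price 550, so it is not binding; the market clears at P* = 550, Q* = 1422.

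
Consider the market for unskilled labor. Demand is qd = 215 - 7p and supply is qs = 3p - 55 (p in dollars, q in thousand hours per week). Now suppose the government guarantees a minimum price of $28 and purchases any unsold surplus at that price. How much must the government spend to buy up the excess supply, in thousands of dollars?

In a free market, 215 - 7p = 3p - 55 gives the equilibrium p* = 27, q* = 26.
Because the floor (28) lies above the market-clearing price, it is binding.
At p = 28: qd = 215 - 7·28 = 19 and qs = 3·28 - 55 = 29.
Surplus = qs - qd = 10.
Government expenditure = surplus × support price = 10 × 28 = 280.

280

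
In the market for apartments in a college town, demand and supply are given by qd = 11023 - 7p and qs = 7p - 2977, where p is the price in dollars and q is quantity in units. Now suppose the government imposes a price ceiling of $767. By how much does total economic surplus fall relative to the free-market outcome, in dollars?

380023

In a free market, 11023 - 7p = 7p - 2977 gives the equilibrium p* = 1000, q* = 4023.
Because the ceiling (767) lies below the market-clearing price, it is binding.
At p = 767: qd = 11023 - 7·767 = 5654 and qs = 7·767 - 2977 = 2392.
Quantity traded falls to 2392. At q = 2392 the demand price is (11023 - 2392)/7 = 1233 and the supply price is (2977 + 2392)/7 = 767.
Deadweight loss = ½ · (1233 - 767) · (4023 - 2392) = ½ · 466 · 1631 = 380023.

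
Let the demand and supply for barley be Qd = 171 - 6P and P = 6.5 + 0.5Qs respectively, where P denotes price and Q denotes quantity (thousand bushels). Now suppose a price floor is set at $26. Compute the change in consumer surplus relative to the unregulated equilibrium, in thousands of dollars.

-72

Rearranging supply gives Qs = 2P - 13. In a free market, 171 - 6P = 2P - 13 gives the equilibrium P* = 23, Q* = 33.
Because the floor (26) lies above the market-clearing price, it is binding.
At P = 26: Qd = 171 - 6·26 = 15 and Qs = 2·26 - 13 = 39.
Consumer surplus without the control is ½ · (28.5 - 23) · 33 = 90.75.
With the floor, consumers buy 15 units at 26, so CS = ½ · (28.5 - 26) · 15 = 18.75.
Change in consumer surplus = 18.75 - 90.75 = -72.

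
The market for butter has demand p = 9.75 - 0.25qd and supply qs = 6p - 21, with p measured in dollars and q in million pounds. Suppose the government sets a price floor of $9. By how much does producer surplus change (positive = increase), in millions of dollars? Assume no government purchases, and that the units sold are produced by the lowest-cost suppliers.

Rearranging demand gives qd = 39 - 4p. Setting quantity demanded equal to quantity supplied, 39 - 4p = 6p - 21, gives p* = 6 and q* = 15.
The floor of 9 is above the equilibrium price 6, so it binds.
At p = 9: qd = 39 - 4·9 = 3 and qs = 6·9 - 21 = 33.
Producer surplus without the control is ½ · (6 - 3.5) · 15 = 18.75.
With the floor, 3 units are sold at 9. The supply price at q = 3 is 4, so PS = ½ · [(9 - 3.5) + (9 - 4)] · 3 = 15.75.
Change in producer surplus = 15.75 - 18.75 = -3.

-3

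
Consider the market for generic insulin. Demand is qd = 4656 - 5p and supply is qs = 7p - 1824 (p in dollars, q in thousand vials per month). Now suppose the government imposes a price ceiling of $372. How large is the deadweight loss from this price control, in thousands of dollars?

Setting quantity demanded equal to quantity supplied, 4656 - 5p = 7p - 1824, gives p* = 540 and q* = 1956.
The ceiling of 372 is below the equilibrium price 540, so it binds.
At p = 372: qd = 4656 - 5·372 = 2796 and qs = 7·372 - 1824 = 780.
Quantity traded falls to 780. At q = 780 the demand price is (4656 - 780)/5 = 775.2 and the supply price is (1824 + 780)/7 = 372.
Deadweight loss = ½ · (775.2 - 372) · (1956 - 780) = ½ · 403.2 · 1176 = 237081.6.

237081.6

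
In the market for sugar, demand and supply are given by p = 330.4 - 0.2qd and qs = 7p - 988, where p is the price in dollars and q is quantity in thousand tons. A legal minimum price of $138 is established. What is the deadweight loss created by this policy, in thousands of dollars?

Rearranging demand gives qd = 1652 - 5p. Setting quantity demanded equal to quantity supplied, 1652 - 5p = 7p - 988, gives p* = 220 and q* = 552.
Since 138 is below p* = 220, the floor does not bind and the free-market outcome prevails.
Since the control does not bind, no trades are prevented and deadweight loss is zero.

0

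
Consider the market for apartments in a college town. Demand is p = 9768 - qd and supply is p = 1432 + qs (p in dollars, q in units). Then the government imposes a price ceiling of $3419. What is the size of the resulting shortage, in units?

Rearranging demand gives qd = 9768 - p; rearranging supply gives qs = p - 1432. Setting quantity demanded equal to quantity supplied, 9768 - p = p - 1432, gives p* = 5600 and q* = 4168.
Because the ceiling (3419) lies below the market-clearing price, it is binding.
At p = 3419: qd = 9768 - 3419 = 6349 and qs = 3419 - 1432 = 1987.
Shortage = qd - qs = 6349 - 1987 = 4362.

4362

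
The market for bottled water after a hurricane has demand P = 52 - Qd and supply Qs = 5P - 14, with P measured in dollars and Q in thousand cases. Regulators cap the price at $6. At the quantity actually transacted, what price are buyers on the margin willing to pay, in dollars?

Rearranging demand gives Qd = 52 - P. Equilibrium: 52 - P = 5P - 14, so 66 = 6P and P* = 11, Q* = 41.
Since 6 < 11, the ceiling is binding.
At P = 6: Qd = 52 - 6 = 46 and Qs = 5·6 - 14 = 16.
Only 16 units reach the market. On the demand curve, the marginal buyer's willingness to pay at Q = 16 is (52 - 16) = 36.

36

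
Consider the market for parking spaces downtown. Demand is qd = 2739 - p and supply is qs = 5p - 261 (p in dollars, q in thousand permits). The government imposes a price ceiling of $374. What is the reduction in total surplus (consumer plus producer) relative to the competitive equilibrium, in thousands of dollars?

238140

In a free market, 2739 - p = 5p - 261 gives the equilibrium p* = 500, q* = 2239.
Since 374 < 500, the ceiling is binding.
At p = 374: qd = 2739 - 374 = 2365 and qs = 5·374 - 261 = 1609.
Quantity traded falls to 1609. At q = 1609 the demand price is 2739 - 1609 = 1130 and the supply price is (261 + 1609)/5 = 374.
Deadweight loss = ½ · (1130 - 374) · (2239 - 1609) = ½ · 756 · 630 = 238140.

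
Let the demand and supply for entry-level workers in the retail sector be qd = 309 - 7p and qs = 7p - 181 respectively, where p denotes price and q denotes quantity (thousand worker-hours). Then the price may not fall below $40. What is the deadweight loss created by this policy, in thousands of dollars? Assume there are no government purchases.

Setting quantity demanded equal to quantity supplied, 309 - 7p = 7p - 181, gives p* = 35 and q* = 64.
Since 40 > 35, the floor is binding.
At p = 40: qd = 309 - 7·40 = 29 and qs = 7·40 - 181 = 99.
Quantity traded falls to 29. At q = 29 the demand price is (309 - 29)/7 = 40 and the supply price is (181 + 29)/7 = 30.
Deadweight loss = ½ · (40 - 30) · (64 - 29) = ½ · 10 · 35 = 175.

175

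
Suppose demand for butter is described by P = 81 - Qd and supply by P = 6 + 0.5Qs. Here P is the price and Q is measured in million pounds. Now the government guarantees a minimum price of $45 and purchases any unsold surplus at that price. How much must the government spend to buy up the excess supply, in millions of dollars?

1890

Rearranging demand gives Qd = 81 - P; rearranging supply gives Qs = 2P - 12. Setting quantity demanded equal to quantity supplied, 81 - P = 2P - 12, gives P* = 31 and Q* = 50.
Because the floor (45) lies above the market-clearing price, it is binding.
At P = 45: Qd = 81 - 45 = 36 and Qs = 2·45 - 12 = 78.
Surplus = Qs - Qd = 42.
Government expenditure = surplus × support price = 42 × 45 = 1890.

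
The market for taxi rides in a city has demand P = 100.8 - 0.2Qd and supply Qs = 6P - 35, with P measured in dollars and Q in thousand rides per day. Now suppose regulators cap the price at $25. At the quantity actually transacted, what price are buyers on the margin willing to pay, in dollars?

77.8

Rearranging demand gives Qd = 504 - 5P. Setting quantity demanded equal to quantity supplied, 504 - 5P = 6P - 35, gives P* = 49 and Q* = 259.
The ceiling of 25 is below the equilibrium price 49, so it binds.
At P = 25: Qd = 504 - 5·25 = 379 and Qs = 6·25 - 35 = 115.
Only 115 units reach the market. On the demand curve, the marginal buyer's willingness to pay at Q = 115 is (504 - 115)/5 = 77.8.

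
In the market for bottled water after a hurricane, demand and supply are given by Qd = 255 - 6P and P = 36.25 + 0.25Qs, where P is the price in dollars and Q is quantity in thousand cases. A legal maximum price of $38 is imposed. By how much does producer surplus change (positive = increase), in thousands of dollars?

Rearranging supply gives Qs = 4P - 145. Setting quantity demanded equal to quantity supplied, 255 - 6P = 4P - 145, gives P* = 40 and Q* = 15.
Because the ceiling (38) lies below the market-clearing price, it is binding.
At P = 38: Qd = 255 - 6·38 = 27 and Qs = 4·38 - 145 = 7.
Producer surplus without the control is ½ · (40 - 36.25) · 15 = 28.125.
With the ceiling, producers sell 7 units at 38, so PS = ½ · (38 - 36.25) · 7 = 6.125.
Change in producer surplus = 6.125 - 28.125 = -22.

-22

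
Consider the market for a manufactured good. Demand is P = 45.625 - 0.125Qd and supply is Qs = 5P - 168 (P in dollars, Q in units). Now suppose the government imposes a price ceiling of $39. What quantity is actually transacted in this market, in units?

27

Rearranging demand gives Qd = 365 - 8P. Equilibrium: 365 - 8P = 5P - 168, so 533 = 13P and P* = 41, Q* = 37.
Since 39 < 41, the ceiling is binding.
At P = 39: Qd = 365 - 8·39 = 53 and Qs = 5·39 - 168 = 27.
The quantity actually transacted is the short side, supply: 27.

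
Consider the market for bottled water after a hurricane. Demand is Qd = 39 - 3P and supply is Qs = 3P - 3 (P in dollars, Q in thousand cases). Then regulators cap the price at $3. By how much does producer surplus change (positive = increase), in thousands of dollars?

Without the control the market clears where 39 - 3P = 3P - 3, i.e. P* = 7 and Q* = 18.
Because the ceiling (3) lies below the market-clearing price, it is binding.
At P = 3: Qd = 39 - 3·3 = 30 and Qs = 3·3 - 3 = 6.
Producer surplus without the control is ½ · (7 - 1) · 18 = 54.
With the ceiling, producers sell 6 units at 3, so PS = ½ · (3 - 1) · 6 = 6.
Change in producer surplus = 6 - 54 = -48.

-48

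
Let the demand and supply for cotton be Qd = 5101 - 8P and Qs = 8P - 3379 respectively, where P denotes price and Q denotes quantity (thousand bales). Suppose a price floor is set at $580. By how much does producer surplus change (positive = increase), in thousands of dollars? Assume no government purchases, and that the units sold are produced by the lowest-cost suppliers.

13050

In a free market, 5101 - 8P = 8P - 3379 gives the equilibrium P* = 530, Q* = 861.
The floor of 580 is above the equilibrium price 530, so it binds.
At P = 580: Qd = 5101 - 8·580 = 461 and Qs = 8·580 - 3379 = 1261.
Producer surplus without the control is ½ · (530 - 422.375) · 861 = 46332.5625.
With the floor, 461 units are sold at 580. The supply price at Q = 461 is 480, so PS = ½ · [(580 - 422.375) + (580 - 480)] · 461 = 59382.5625.
Change in producer surplus = 59382.5625 - 46332.5625 = 13050.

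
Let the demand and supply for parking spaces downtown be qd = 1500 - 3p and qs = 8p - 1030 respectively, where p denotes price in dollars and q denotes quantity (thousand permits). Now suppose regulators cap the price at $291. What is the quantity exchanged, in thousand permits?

Equilibrium: 1500 - 3p = 8p - 1030, so 2530 = 11p and p* = 230, q* = 810.
Since 291 is above p* = 230, the ceiling does not bind and the free-market outcome prevails.

810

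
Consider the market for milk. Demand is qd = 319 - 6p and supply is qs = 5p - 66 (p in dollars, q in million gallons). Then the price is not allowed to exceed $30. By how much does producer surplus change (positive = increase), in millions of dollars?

-482.5

Setting quantity demanded equal to quantity supplied, 319 - 6p = 5p - 66, gives p* = 35 and q* = 109.
The ceiling of 30 is below the equilibrium price 35, so it binds.
At p = 30: qd = 319 - 6·30 = 139 and qs = 5·30 - 66 = 84.
Producer surplus without the control is ½ · (35 - 13.2) · 109 = 1188.1.
With the ceiling, producers sell 84 units at 30, so PS = ½ · (30 - 13.2) · 84 = 705.6.
Change in producer surplus = 705.6 - 1188.1 = -482.5.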